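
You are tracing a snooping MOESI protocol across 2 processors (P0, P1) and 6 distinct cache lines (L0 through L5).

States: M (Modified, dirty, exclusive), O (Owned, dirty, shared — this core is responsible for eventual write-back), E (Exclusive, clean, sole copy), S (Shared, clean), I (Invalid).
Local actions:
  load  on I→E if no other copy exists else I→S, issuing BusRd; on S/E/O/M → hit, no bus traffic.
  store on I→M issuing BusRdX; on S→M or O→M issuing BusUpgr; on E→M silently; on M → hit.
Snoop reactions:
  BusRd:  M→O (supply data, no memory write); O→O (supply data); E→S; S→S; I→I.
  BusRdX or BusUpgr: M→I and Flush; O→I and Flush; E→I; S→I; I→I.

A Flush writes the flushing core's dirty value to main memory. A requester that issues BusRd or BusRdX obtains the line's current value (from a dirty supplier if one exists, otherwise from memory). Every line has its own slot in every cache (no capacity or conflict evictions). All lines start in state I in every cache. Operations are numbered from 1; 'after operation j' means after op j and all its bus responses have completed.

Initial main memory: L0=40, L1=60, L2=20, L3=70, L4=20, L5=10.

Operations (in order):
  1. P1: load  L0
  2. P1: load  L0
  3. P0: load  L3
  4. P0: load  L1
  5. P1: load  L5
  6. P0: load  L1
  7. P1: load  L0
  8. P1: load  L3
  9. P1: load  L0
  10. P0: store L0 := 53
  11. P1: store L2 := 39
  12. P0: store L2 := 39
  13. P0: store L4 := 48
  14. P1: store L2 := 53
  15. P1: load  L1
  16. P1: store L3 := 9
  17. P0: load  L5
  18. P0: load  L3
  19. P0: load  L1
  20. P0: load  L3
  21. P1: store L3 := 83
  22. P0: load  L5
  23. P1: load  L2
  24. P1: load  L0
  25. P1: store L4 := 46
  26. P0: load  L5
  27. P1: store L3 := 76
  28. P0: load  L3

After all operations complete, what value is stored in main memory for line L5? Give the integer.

[1] P1: load  L0 | P0:I, P1:E(40) | bus: BusRd
[2] P1: load  L0 | P0:I, P1:E(40) | bus: none
[3] P0: load  L3 | P0:E(70), P1:I | bus: BusRd
[4] P0: load  L1 | P0:E(60), P1:I | bus: BusRd
[5] P1: load  L5 | P0:I, P1:E(10) | bus: BusRd
[6] P0: load  L1 | P0:E(60), P1:I | bus: none
[7] P1: load  L0 | P0:I, P1:E(40) | bus: none
[8] P1: load  L3 | P0:S(70), P1:S(70) | bus: BusRd
[9] P1: load  L0 | P0:I, P1:E(40) | bus: none
[10] P0: store L0 := 53 | P0:M(53), P1:I | bus: BusRdX
[11] P1: store L2 := 39 | P0:I, P1:M(39) | bus: BusRdX
[12] P0: store L2 := 39 | P0:M(39), P1:I | bus: BusRdX,Flush
[13] P0: store L4 := 48 | P0:M(48), P1:I | bus: BusRdX
[14] P1: store L2 := 53 | P0:I, P1:M(53) | bus: BusRdX,Flush
[15] P1: load  L1 | P0:S(60), P1:S(60) | bus: BusRd
[16] P1: store L3 := 9 | P0:I, P1:M(9) | bus: BusUpgr
[17] P0: load  L5 | P0:S(10), P1:S(10) | bus: BusRd
[18] P0: load  L3 | P0:S(9), P1:O(9) | bus: BusRd
[19] P0: load  L1 | P0:S(60), P1:S(60) | bus: none
[20] P0: load  L3 | P0:S(9), P1:O(9) | bus: none
[21] P1: store L3 := 83 | P0:I, P1:M(83) | bus: BusUpgr
[22] P0: load  L5 | P0:S(10), P1:S(10) | bus: none
[23] P1: load  L2 | P0:I, P1:M(53) | bus: none
[24] P1: load  L0 | P0:O(53), P1:S(53) | bus: BusRd
[25] P1: store L4 := 46 | P0:I, P1:M(46) | bus: BusRdX,Flush
[26] P0: load  L5 | P0:S(10), P1:S(10) | bus: none
[27] P1: store L3 := 76 | P0:I, P1:M(76) | bus: none
[28] P0: load  L3 | P0:S(76), P1:O(76) | bus: BusRd

memory[L5] = 10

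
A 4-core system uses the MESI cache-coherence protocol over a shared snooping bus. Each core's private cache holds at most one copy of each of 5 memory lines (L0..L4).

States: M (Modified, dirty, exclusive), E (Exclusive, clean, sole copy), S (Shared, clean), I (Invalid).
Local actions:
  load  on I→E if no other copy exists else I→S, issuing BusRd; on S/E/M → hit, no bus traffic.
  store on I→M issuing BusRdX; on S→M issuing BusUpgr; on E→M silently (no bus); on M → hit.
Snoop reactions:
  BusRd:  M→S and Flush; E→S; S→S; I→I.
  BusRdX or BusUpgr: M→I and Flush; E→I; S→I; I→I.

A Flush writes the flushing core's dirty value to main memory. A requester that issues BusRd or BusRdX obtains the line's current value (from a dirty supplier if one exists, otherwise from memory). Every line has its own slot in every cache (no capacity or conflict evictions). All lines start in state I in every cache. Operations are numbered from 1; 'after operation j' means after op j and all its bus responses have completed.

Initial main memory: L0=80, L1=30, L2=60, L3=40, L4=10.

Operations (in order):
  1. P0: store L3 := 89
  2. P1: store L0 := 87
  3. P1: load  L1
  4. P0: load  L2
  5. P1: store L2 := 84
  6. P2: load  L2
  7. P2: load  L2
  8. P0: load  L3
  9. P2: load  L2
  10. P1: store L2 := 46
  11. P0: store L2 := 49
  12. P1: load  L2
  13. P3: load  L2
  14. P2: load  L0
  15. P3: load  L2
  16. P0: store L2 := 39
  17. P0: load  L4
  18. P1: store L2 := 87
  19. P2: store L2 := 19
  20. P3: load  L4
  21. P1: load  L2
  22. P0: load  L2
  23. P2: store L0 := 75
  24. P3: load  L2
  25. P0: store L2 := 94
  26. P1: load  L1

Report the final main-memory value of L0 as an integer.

memory[L0] = 87

1. P0: store L3 := 89  bus=[BusRdX]  L3: P0=M P1=I P2=I P3=I  mem[L3]=40
2. P1: store L0 := 87  bus=[BusRdX]  L0: P0=I P1=M P2=I P3=I  mem[L0]=80
3. P1: load  L1  bus=[BusRd]  L1: P0=I P1=E P2=I P3=I  mem[L1]=30
4. P0: load  L2  bus=[BusRd]  L2: P0=E P1=I P2=I P3=I  mem[L2]=60
5. P1: store L2 := 84  bus=[BusRdX]  L2: P0=I P1=M P2=I P3=I  mem[L2]=60
6. P2: load  L2  bus=[BusRd,Flush]  L2: P0=I P1=S P2=S P3=I  mem[L2]=84
7. P2: load  L2  bus=[-]  L2: P0=I P1=S P2=S P3=I  mem[L2]=84
8. P0: load  L3  bus=[-]  L3: P0=M P1=I P2=I P3=I  mem[L3]=40
9. P2: load  L2  bus=[-]  L2: P0=I P1=S P2=S P3=I  mem[L2]=84
10. P1: store L2 := 46  bus=[BusUpgr]  L2: P0=I P1=M P2=I P3=I  mem[L2]=84
11. P0: store L2 := 49  bus=[BusRdX,Flush]  L2: P0=M P1=I P2=I P3=I  mem[L2]=46
12. P1: load  L2  bus=[BusRd,Flush]  L2: P0=S P1=S P2=I P3=I  mem[L2]=49
13. P3: load  L2  bus=[BusRd]  L2: P0=S P1=S P2=I P3=S  mem[L2]=49
14. P2: load  L0  bus=[BusRd,Flush]  L0: P0=I P1=S P2=S P3=I  mem[L0]=87
15. P3: load  L2  bus=[-]  L2: P0=S P1=S P2=I P3=S  mem[L2]=49
16. P0: store L2 := 39  bus=[BusUpgr]  L2: P0=M P1=I P2=I P3=I  mem[L2]=49
17. P0: load  L4  bus=[BusRd]  L4: P0=E P1=I P2=I P3=I  mem[L4]=10
18. P1: store L2 := 87  bus=[BusRdX,Flush]  L2: P0=I P1=M P2=I P3=I  mem[L2]=39
19. P2: store L2 := 19  bus=[BusRdX,Flush]  L2: P0=I P1=I P2=M P3=I  mem[L2]=87
20. P3: load  L4  bus=[BusRd]  L4: P0=S P1=I P2=I P3=S  mem[L4]=10
21. P1: load  L2  bus=[BusRd,Flush]  L2: P0=I P1=S P2=S P3=I  mem[L2]=19
22. P0: load  L2  bus=[BusRd]  L2: P0=S P1=S P2=S P3=I  mem[L2]=19
23. P2: store L0 := 75  bus=[BusUpgr]  L0: P0=I P1=I P2=M P3=I  mem[L0]=87
24. P3: load  L2  bus=[BusRd]  L2: P0=S P1=S P2=S P3=S  mem[L2]=19
25. P0: store L2 := 94  bus=[BusUpgr]  L2: P0=M P1=I P2=I P3=I  mem[L2]=19
26. P1: load  L1  bus=[-]  L1: P0=I P1=E P2=I P3=I  mem[L1]=30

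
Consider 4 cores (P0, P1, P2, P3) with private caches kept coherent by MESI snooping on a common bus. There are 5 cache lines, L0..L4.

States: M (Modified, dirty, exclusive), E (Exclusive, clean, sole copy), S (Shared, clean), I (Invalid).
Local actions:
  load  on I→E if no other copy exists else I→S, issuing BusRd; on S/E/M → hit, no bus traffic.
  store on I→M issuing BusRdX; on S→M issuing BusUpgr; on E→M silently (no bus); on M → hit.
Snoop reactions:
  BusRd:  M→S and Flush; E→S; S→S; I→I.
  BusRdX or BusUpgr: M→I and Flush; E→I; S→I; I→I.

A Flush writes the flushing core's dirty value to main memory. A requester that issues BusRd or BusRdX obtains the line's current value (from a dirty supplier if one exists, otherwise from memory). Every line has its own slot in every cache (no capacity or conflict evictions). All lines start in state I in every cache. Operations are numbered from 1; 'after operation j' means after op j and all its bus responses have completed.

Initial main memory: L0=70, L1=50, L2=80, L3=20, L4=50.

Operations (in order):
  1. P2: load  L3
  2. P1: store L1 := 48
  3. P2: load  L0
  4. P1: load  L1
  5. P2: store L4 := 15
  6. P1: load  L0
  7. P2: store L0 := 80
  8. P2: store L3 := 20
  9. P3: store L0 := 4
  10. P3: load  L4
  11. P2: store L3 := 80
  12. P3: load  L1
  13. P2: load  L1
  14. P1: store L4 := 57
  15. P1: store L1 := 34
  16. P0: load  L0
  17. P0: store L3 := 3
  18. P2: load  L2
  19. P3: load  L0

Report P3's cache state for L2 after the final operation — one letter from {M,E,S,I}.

  op1 P2: load  L3 → I/I/E/I on L3; bus BusRd; mem=20
  op2 P1: store L1 := 48 → I/M/I/I on L1; bus BusRdX; mem=50
  op3 P2: load  L0 → I/I/E/I on L0; bus BusRd; mem=70
  op4 P1: load  L1 → I/M/I/I on L1; bus (none); mem=50
  op5 P2: store L4 := 15 → I/I/M/I on L4; bus BusRdX; mem=50
  op6 P1: load  L0 → I/S/S/I on L0; bus BusRd; mem=70
  op7 P2: store L0 := 80 → I/I/M/I on L0; bus BusUpgr; mem=70
  op8 P2: store L3 := 20 → I/I/M/I on L3; bus (none); mem=20
  op9 P3: store L0 := 4 → I/I/I/M on L0; bus BusRdX Flush; mem=80
  op10 P3: load  L4 → I/I/S/S on L4; bus BusRd Flush; mem=15
  op11 P2: store L3 := 80 → I/I/M/I on L3; bus (none); mem=20
  op12 P3: load  L1 → I/S/I/S on L1; bus BusRd Flush; mem=48
  op13 P2: load  L1 → I/S/S/S on L1; bus BusRd; mem=48
  op14 P1: store L4 := 57 → I/M/I/I on L4; bus BusRdX; mem=15
  op15 P1: store L1 := 34 → I/M/I/I on L1; bus BusUpgr; mem=48
  op16 P0: load  L0 → S/I/I/S on L0; bus BusRd Flush; mem=4
  op17 P0: store L3 := 3 → M/I/I/I on L3; bus BusRdX Flush; mem=80
  op18 P2: load  L2 → I/I/E/I on L2; bus BusRd; mem=80
  op19 P3: load  L0 → S/I/I/S on L0; bus (none); mem=4

state = I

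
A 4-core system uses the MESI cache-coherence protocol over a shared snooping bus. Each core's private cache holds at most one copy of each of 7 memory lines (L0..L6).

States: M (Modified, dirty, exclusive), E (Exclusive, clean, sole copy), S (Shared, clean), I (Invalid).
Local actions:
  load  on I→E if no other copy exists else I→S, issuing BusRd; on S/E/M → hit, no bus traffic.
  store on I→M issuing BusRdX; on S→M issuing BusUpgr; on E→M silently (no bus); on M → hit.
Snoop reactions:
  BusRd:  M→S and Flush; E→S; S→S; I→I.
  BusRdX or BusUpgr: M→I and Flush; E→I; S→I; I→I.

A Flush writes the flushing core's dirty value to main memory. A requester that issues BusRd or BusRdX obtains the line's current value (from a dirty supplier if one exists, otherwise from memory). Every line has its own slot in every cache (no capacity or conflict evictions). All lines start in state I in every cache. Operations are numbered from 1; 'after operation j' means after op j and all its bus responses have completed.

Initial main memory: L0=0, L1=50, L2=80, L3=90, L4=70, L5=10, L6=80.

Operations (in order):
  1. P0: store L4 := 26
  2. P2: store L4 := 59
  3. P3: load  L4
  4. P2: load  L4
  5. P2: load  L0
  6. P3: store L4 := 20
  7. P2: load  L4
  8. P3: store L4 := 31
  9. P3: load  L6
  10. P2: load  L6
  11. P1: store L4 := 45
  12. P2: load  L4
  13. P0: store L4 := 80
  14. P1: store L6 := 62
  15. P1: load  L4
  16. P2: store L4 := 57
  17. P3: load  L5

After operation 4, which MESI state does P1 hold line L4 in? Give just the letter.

state = I

step 1: P0: store L4 := 26  ⟶  MIII  (L4)  txn=BusRdX  M[L4]=70
step 2: P2: store L4 := 59  ⟶  IIMI  (L4)  txn=BusRdX+Flush  M[L4]=26
step 3: P3: load  L4  ⟶  IISS  (L4)  txn=BusRd+Flush  M[L4]=59
step 4: P2: load  L4  ⟶  IISS  (L4)  txn=∅  M[L4]=59
step 5: P2: load  L0  ⟶  IIEI  (L0)  txn=BusRd  M[L0]=0
step 6: P3: store L4 := 20  ⟶  IIIM  (L4)  txn=BusUpgr  M[L4]=59
step 7: P2: load  L4  ⟶  IISS  (L4)  txn=BusRd+Flush  M[L4]=20
step 8: P3: store L4 := 31  ⟶  IIIM  (L4)  txn=BusUpgr  M[L4]=20
step 9: P3: load  L6  ⟶  IIIE  (L6)  txn=BusRd  M[L6]=80
step 10: P2: load  L6  ⟶  IISS  (L6)  txn=BusRd  M[L6]=80
step 11: P1: store L4 := 45  ⟶  IMII  (L4)  txn=BusRdX+Flush  M[L4]=31
step 12: P2: load  L4  ⟶  ISSI  (L4)  txn=BusRd+Flush  M[L4]=45
step 13: P0: store L4 := 80  ⟶  MIII  (L4)  txn=BusRdX  M[L4]=45
step 14: P1: store L6 := 62  ⟶  IMII  (L6)  txn=BusRdX  M[L6]=80
step 15: P1: load  L4  ⟶  SSII  (L4)  txn=BusRd+Flush  M[L4]=80
step 16: P2: store L4 := 57  ⟶  IIMI  (L4)  txn=BusRdX  M[L4]=80
step 17: P3: load  L5  ⟶  IIIE  (L5)  txn=BusRd  M[L5]=10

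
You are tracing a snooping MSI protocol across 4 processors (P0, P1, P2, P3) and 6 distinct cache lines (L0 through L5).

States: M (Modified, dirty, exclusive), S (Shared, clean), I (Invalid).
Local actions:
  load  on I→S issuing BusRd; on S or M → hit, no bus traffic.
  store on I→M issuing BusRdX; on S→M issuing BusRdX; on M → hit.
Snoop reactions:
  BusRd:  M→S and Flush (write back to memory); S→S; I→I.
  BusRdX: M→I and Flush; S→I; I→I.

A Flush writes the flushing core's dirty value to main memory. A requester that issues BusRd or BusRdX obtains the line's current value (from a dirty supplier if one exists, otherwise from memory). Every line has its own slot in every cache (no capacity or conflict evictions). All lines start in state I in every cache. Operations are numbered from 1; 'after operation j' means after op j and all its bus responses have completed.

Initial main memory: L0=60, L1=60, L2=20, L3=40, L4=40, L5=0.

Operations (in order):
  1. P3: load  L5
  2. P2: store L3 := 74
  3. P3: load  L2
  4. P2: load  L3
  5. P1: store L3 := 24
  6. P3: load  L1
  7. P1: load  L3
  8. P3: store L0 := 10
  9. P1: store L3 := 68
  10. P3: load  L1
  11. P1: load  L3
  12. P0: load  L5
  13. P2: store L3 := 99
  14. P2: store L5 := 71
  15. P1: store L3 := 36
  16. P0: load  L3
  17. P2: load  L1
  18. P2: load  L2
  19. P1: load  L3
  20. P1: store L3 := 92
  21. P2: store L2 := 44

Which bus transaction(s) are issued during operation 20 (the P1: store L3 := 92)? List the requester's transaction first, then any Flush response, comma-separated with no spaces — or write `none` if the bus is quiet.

bus = BusRdX

step 1: P3: load  L5  ⟶  IIIS  (L5)  txn=BusRd  M[L5]=0
step 2: P2: store L3 := 74  ⟶  IIMI  (L3)  txn=BusRdX  M[L3]=40
step 3: P3: load  L2  ⟶  IIIS  (L2)  txn=BusRd  M[L2]=20
step 4: P2: load  L3  ⟶  IIMI  (L3)  txn=∅  M[L3]=40
step 5: P1: store L3 := 24  ⟶  IMII  (L3)  txn=BusRdX+Flush  M[L3]=74
step 6: P3: load  L1  ⟶  IIIS  (L1)  txn=BusRd  M[L1]=60
step 7: P1: load  L3  ⟶  IMII  (L3)  txn=∅  M[L3]=74
step 8: P3: store L0 := 10  ⟶  IIIM  (L0)  txn=BusRdX  M[L0]=60
step 9: P1: store L3 := 68  ⟶  IMII  (L3)  txn=∅  M[L3]=74
step 10: P3: load  L1  ⟶  IIIS  (L1)  txn=∅  M[L1]=60
step 11: P1: load  L3  ⟶  IMII  (L3)  txn=∅  M[L3]=74
step 12: P0: load  L5  ⟶  SIIS  (L5)  txn=BusRd  M[L5]=0
step 13: P2: store L3 := 99  ⟶  IIMI  (L3)  txn=BusRdX+Flush  M[L3]=68
step 14: P2: store L5 := 71  ⟶  IIMI  (L5)  txn=BusRdX  M[L5]=0
step 15: P1: store L3 := 36  ⟶  IMII  (L3)  txn=BusRdX+Flush  M[L3]=99
step 16: P0: load  L3  ⟶  SSII  (L3)  txn=BusRd+Flush  M[L3]=36
step 17: P2: load  L1  ⟶  IISS  (L1)  txn=BusRd  M[L1]=60
step 18: P2: load  L2  ⟶  IISS  (L2)  txn=BusRd  M[L2]=20
step 19: P1: load  L3  ⟶  SSII  (L3)  txn=∅  M[L3]=36
step 20: P1: store L3 := 92  ⟶  IMII  (L3)  txn=BusRdX  M[L3]=36
step 21: P2: store L2 := 44  ⟶  IIMI  (L2)  txn=BusRdX  M[L2]=20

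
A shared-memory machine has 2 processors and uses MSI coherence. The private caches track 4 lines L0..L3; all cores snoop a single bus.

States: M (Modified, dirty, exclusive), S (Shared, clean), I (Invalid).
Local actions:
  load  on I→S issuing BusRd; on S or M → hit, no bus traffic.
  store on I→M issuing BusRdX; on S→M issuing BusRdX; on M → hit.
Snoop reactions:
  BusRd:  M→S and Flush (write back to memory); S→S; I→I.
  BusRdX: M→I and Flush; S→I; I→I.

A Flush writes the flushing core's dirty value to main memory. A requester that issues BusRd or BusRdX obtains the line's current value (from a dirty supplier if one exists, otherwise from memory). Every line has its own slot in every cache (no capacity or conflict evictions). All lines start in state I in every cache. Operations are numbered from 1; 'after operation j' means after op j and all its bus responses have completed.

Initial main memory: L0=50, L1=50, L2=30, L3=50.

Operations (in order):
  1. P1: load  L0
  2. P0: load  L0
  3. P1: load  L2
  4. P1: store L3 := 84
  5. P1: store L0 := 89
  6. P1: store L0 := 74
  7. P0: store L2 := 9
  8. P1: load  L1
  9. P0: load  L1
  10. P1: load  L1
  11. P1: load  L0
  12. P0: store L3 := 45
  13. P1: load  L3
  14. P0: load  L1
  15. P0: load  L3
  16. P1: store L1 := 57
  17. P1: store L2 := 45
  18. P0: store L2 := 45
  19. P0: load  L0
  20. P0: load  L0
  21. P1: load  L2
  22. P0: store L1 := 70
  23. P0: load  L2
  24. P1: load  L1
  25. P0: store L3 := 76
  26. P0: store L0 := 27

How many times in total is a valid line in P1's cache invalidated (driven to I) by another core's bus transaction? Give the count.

invalidations = 6

  op1 P1: load  L0 → I/S on L0; bus BusRd; mem=50
  op2 P0: load  L0 → S/S on L0; bus BusRd; mem=50
  op3 P1: load  L2 → I/S on L2; bus BusRd; mem=30
  op4 P1: store L3 := 84 → I/M on L3; bus BusRdX; mem=50
  op5 P1: store L0 := 89 → I/M on L0; bus BusRdX; mem=50
  op6 P1: store L0 := 74 → I/M on L0; bus (none); mem=50
  op7 P0: store L2 := 9 → M/I on L2; bus BusRdX; mem=30
  op8 P1: load  L1 → I/S on L1; bus BusRd; mem=50
  op9 P0: load  L1 → S/S on L1; bus BusRd; mem=50
  op10 P1: load  L1 → S/S on L1; bus (none); mem=50
  op11 P1: load  L0 → I/M on L0; bus (none); mem=50
  op12 P0: store L3 := 45 → M/I on L3; bus BusRdX Flush; mem=84
  op13 P1: load  L3 → S/S on L3; bus BusRd Flush; mem=45
  op14 P0: load  L1 → S/S on L1; bus (none); mem=50
  op15 P0: load  L3 → S/S on L3; bus (none); mem=45
  op16 P1: store L1 := 57 → I/M on L1; bus BusRdX; mem=50
  op17 P1: store L2 := 45 → I/M on L2; bus BusRdX Flush; mem=9
  op18 P0: store L2 := 45 → M/I on L2; bus BusRdX Flush; mem=45
  op19 P0: load  L0 → S/S on L0; bus BusRd Flush; mem=74
  op20 P0: load  L0 → S/S on L0; bus (none); mem=74
  op21 P1: load  L2 → S/S on L2; bus BusRd Flush; mem=45
  op22 P0: store L1 := 70 → M/I on L1; bus BusRdX Flush; mem=57
  op23 P0: load  L2 → S/S on L2; bus (none); mem=45
  op24 P1: load  L1 → S/S on L1; bus BusRd Flush; mem=70
  op25 P0: store L3 := 76 → M/I on L3; bus BusRdX; mem=45
  op26 P0: store L0 := 27 → M/I on L0; bus BusRdX; mem=74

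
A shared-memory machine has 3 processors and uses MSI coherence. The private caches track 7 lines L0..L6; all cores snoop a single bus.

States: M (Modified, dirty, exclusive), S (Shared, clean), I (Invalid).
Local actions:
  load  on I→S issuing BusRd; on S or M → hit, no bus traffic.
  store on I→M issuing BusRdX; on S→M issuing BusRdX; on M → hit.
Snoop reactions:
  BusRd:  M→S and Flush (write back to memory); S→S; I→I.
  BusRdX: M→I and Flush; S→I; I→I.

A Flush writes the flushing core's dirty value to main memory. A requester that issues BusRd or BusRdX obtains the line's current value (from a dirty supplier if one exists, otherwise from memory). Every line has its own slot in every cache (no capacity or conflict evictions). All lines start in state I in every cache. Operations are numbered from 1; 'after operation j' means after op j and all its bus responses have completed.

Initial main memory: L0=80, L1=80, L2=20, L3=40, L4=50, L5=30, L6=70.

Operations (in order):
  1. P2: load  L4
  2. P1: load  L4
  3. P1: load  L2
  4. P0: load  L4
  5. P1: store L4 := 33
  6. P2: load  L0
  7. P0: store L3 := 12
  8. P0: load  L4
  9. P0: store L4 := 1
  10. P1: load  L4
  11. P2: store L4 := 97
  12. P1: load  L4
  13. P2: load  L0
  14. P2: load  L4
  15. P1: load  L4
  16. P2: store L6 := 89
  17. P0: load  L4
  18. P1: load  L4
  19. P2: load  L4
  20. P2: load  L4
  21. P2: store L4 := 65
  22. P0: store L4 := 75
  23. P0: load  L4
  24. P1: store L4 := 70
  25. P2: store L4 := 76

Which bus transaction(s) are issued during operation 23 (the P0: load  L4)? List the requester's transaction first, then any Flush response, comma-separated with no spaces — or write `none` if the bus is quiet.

bus = none

step 1: P2: load  L4  ⟶  IIS  (L4)  txn=BusRd  M[L4]=50
step 2: P1: load  L4  ⟶  ISS  (L4)  txn=BusRd  M[L4]=50
step 3: P1: load  L2  ⟶  ISI  (L2)  txn=BusRd  M[L2]=20
step 4: P0: load  L4  ⟶  SSS  (L4)  txn=BusRd  M[L4]=50
step 5: P1: store L4 := 33  ⟶  IMI  (L4)  txn=BusRdX  M[L4]=50
step 6: P2: load  L0  ⟶  IIS  (L0)  txn=BusRd  M[L0]=80
step 7: P0: store L3 := 12  ⟶  MII  (L3)  txn=BusRdX  M[L3]=40
step 8: P0: load  L4  ⟶  SSI  (L4)  txn=BusRd+Flush  M[L4]=33
step 9: P0: store L4 := 1  ⟶  MII  (L4)  txn=BusRdX  M[L4]=33
step 10: P1: load  L4  ⟶  SSI  (L4)  txn=BusRd+Flush  M[L4]=1
step 11: P2: store L4 := 97  ⟶  IIM  (L4)  txn=BusRdX  M[L4]=1
step 12: P1: load  L4  ⟶  ISS  (L4)  txn=BusRd+Flush  M[L4]=97
step 13: P2: load  L0  ⟶  IIS  (L0)  txn=∅  M[L0]=80
step 14: P2: load  L4  ⟶  ISS  (L4)  txn=∅  M[L4]=97
step 15: P1: load  L4  ⟶  ISS  (L4)  txn=∅  M[L4]=97
step 16: P2: store L6 := 89  ⟶  IIM  (L6)  txn=BusRdX  M[L6]=70
step 17: P0: load  L4  ⟶  SSS  (L4)  txn=BusRd  M[L4]=97
step 18: P1: load  L4  ⟶  SSS  (L4)  txn=∅  M[L4]=97
step 19: P2: load  L4  ⟶  SSS  (L4)  txn=∅  M[L4]=97
step 20: P2: load  L4  ⟶  SSS  (L4)  txn=∅  M[L4]=97
step 21: P2: store L4 := 65  ⟶  IIM  (L4)  txn=BusRdX  M[L4]=97
step 22: P0: store L4 := 75  ⟶  MII  (L4)  txn=BusRdX+Flush  M[L4]=65
step 23: P0: load  L4  ⟶  MII  (L4)  txn=∅  M[L4]=65
step 24: P1: store L4 := 70  ⟶  IMI  (L4)  txn=BusRdX+Flush  M[L4]=75
step 25: P2: store L4 := 76  ⟶  IIM  (L4)  txn=BusRdX+Flush  M[L4]=70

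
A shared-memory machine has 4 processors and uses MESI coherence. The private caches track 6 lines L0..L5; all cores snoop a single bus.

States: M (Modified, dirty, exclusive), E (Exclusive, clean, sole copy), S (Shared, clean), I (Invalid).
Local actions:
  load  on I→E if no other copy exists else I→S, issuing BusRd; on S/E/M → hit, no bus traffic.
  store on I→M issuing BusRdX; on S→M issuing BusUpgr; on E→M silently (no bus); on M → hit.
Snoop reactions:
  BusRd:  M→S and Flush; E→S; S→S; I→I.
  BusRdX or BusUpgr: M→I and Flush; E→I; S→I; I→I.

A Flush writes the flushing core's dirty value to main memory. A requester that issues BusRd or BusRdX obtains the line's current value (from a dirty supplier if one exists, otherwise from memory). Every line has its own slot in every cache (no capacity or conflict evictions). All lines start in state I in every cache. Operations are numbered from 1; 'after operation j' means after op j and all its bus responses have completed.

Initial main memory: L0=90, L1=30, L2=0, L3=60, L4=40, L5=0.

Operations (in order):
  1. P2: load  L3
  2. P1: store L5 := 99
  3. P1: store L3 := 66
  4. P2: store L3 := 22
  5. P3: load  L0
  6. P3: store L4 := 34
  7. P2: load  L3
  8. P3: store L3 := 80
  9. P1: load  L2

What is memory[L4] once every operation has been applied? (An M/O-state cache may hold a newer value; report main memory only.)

1. P2: load  L3  bus=[BusRd]  L3: P0=I P1=I P2=E P3=I  mem[L3]=60
2. P1: store L5 := 99  bus=[BusRdX]  L5: P0=I P1=M P2=I P3=I  mem[L5]=0
3. P1: store L3 := 66  bus=[BusRdX]  L3: P0=I P1=M P2=I P3=I  mem[L3]=60
4. P2: store L3 := 22  bus=[BusRdX,Flush]  L3: P0=I P1=I P2=M P3=I  mem[L3]=66
5. P3: load  L0  bus=[BusRd]  L0: P0=I P1=I P2=I P3=E  mem[L0]=90
6. P3: store L4 := 34  bus=[BusRdX]  L4: P0=I P1=I P2=I P3=M  mem[L4]=40
7. P2: load  L3  bus=[-]  L3: P0=I P1=I P2=M P3=I  mem[L3]=66
8. P3: store L3 := 80  bus=[BusRdX,Flush]  L3: P0=I P1=I P2=I P3=M  mem[L3]=22
9. P1: load  L2  bus=[BusRd]  L2: P0=I P1=E P2=I P3=I  mem[L2]=0

memory[L4] = 40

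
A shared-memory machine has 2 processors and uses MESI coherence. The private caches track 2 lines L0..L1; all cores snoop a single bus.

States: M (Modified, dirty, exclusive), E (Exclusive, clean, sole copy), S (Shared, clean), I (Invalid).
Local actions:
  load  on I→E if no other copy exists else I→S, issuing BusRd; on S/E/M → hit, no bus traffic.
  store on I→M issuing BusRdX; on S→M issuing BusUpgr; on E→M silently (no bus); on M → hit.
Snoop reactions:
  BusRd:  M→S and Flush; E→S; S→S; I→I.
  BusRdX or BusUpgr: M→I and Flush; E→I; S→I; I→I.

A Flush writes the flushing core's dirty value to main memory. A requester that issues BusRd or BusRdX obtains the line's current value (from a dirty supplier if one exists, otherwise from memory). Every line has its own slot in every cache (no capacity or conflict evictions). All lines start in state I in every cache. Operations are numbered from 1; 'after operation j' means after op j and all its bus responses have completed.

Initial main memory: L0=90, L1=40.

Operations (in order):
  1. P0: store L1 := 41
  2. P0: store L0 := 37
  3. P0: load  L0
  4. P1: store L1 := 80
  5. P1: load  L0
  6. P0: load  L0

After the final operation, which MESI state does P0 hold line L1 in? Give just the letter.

state = I

1. P0: store L1 := 41  bus=[BusRdX]  L1: P0=M P1=I  mem[L1]=40
2. P0: store L0 := 37  bus=[BusRdX]  L0: P0=M P1=I  mem[L0]=90
3. P0: load  L0  bus=[-]  L0: P0=M P1=I  mem[L0]=90
4. P1: store L1 := 80  bus=[BusRdX,Flush]  L1: P0=I P1=M  mem[L1]=41
5. P1: load  L0  bus=[BusRd,Flush]  L0: P0=S P1=S  mem[L0]=37
6. P0: load  L0  bus=[-]  L0: P0=S P1=S  mem[L0]=37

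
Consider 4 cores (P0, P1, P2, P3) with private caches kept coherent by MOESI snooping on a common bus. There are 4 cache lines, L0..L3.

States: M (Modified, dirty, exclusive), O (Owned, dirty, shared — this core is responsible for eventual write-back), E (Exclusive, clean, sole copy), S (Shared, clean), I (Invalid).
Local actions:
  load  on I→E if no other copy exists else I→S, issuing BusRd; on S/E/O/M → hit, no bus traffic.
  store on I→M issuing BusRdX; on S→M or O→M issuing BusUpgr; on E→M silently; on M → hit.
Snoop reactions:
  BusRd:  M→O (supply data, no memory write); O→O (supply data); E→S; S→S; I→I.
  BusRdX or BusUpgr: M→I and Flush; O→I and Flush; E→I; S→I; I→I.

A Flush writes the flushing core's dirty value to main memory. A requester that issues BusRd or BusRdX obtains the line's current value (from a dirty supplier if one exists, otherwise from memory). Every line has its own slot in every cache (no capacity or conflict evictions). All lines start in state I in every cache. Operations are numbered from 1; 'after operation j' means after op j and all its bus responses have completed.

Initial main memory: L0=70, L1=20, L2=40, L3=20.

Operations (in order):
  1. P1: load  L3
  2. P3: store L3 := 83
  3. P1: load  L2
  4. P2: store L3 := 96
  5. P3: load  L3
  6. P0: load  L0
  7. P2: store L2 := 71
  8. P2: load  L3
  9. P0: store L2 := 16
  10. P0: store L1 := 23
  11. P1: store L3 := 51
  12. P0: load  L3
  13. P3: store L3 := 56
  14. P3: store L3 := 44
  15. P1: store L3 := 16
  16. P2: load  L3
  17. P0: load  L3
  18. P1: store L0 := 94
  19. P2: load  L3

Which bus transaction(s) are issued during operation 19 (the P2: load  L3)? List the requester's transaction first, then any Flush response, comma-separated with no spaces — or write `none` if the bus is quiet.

[1] P1: load  L3 | P0:I, P1:E(20), P2:I, P3:I | bus: BusRd
[2] P3: store L3 := 83 | P0:I, P1:I, P2:I, P3:M(83) | bus: BusRdX
[3] P1: load  L2 | P0:I, P1:E(40), P2:I, P3:I | bus: BusRd
[4] P2: store L3 := 96 | P0:I, P1:I, P2:M(96), P3:I | bus: BusRdX,Flush
[5] P3: load  L3 | P0:I, P1:I, P2:O(96), P3:S(96) | bus: BusRd
[6] P0: load  L0 | P0:E(70), P1:I, P2:I, P3:I | bus: BusRd
[7] P2: store L2 := 71 | P0:I, P1:I, P2:M(71), P3:I | bus: BusRdX
[8] P2: load  L3 | P0:I, P1:I, P2:O(96), P3:S(96) | bus: none
[9] P0: store L2 := 16 | P0:M(16), P1:I, P2:I, P3:I | bus: BusRdX,Flush
[10] P0: store L1 := 23 | P0:M(23), P1:I, P2:I, P3:I | bus: BusRdX
[11] P1: store L3 := 51 | P0:I, P1:M(51), P2:I, P3:I | bus: BusRdX,Flush
[12] P0: load  L3 | P0:S(51), P1:O(51), P2:I, P3:I | bus: BusRd
[13] P3: store L3 := 56 | P0:I, P1:I, P2:I, P3:M(56) | bus: BusRdX,Flush
[14] P3: store L3 := 44 | P0:I, P1:I, P2:I, P3:M(44) | bus: none
[15] P1: store L3 := 16 | P0:I, P1:M(16), P2:I, P3:I | bus: BusRdX,Flush
[16] P2: load  L3 | P0:I, P1:O(16), P2:S(16), P3:I | bus: BusRd
[17] P0: load  L3 | P0:S(16), P1:O(16), P2:S(16), P3:I | bus: BusRd
[18] P1: store L0 := 94 | P0:I, P1:M(94), P2:I, P3:I | bus: BusRdX
[19] P2: load  L3 | P0:S(16), P1:O(16), P2:S(16), P3:I | bus: none

bus = none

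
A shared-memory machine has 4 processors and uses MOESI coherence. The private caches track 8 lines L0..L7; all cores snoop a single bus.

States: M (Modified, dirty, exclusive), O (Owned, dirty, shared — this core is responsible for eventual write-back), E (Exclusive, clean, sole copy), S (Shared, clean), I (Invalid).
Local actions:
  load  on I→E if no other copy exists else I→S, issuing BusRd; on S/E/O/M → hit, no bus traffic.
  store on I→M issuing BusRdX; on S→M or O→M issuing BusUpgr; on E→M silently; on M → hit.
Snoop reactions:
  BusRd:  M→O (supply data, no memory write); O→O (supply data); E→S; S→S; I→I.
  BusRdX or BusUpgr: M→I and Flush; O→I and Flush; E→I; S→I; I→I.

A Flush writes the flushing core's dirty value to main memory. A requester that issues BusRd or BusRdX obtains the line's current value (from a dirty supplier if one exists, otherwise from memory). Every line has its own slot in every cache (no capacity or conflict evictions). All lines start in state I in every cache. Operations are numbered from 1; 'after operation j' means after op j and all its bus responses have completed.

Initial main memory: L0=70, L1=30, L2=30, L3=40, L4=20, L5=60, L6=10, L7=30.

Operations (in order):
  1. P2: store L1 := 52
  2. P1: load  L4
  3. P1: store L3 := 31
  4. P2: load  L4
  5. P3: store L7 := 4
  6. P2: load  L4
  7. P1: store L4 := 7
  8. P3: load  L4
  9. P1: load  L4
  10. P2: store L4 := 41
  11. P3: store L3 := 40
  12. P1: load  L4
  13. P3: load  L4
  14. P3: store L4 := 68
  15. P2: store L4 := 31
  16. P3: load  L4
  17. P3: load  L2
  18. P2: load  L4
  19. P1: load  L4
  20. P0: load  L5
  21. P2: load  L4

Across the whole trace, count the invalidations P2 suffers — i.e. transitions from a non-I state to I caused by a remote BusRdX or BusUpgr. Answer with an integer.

[1] P2: store L1 := 52 | P0:I, P1:I, P2:M(52), P3:I | bus: BusRdX
[2] P1: load  L4 | P0:I, P1:E(20), P2:I, P3:I | bus: BusRd
[3] P1: store L3 := 31 | P0:I, P1:M(31), P2:I, P3:I | bus: BusRdX
[4] P2: load  L4 | P0:I, P1:S(20), P2:S(20), P3:I | bus: BusRd
[5] P3: store L7 := 4 | P0:I, P1:I, P2:I, P3:M(4) | bus: BusRdX
[6] P2: load  L4 | P0:I, P1:S(20), P2:S(20), P3:I | bus: none
[7] P1: store L4 := 7 | P0:I, P1:M(7), P2:I, P3:I | bus: BusUpgr
[8] P3: load  L4 | P0:I, P1:O(7), P2:I, P3:S(7) | bus: BusRd
[9] P1: load  L4 | P0:I, P1:O(7), P2:I, P3:S(7) | bus: none
[10] P2: store L4 := 41 | P0:I, P1:I, P2:M(41), P3:I | bus: BusRdX,Flush
[11] P3: store L3 := 40 | P0:I, P1:I, P2:I, P3:M(40) | bus: BusRdX,Flush
[12] P1: load  L4 | P0:I, P1:S(41), P2:O(41), P3:I | bus: BusRd
[13] P3: load  L4 | P0:I, P1:S(41), P2:O(41), P3:S(41) | bus: BusRd
[14] P3: store L4 := 68 | P0:I, P1:I, P2:I, P3:M(68) | bus: BusUpgr,Flush
[15] P2: store L4 := 31 | P0:I, P1:I, P2:M(31), P3:I | bus: BusRdX,Flush
[16] P3: load  L4 | P0:I, P1:I, P2:O(31), P3:S(31) | bus: BusRd
[17] P3: load  L2 | P0:I, P1:I, P2:I, P3:E(30) | bus: BusRd
[18] P2: load  L4 | P0:I, P1:I, P2:O(31), P3:S(31) | bus: none
[19] P1: load  L4 | P0:I, P1:S(31), P2:O(31), P3:S(31) | bus: BusRd
[20] P0: load  L5 | P0:E(60), P1:I, P2:I, P3:I | bus: BusRd
[21] P2: load  L4 | P0:I, P1:S(31), P2:O(31), P3:S(31) | bus: none

invalidations = 2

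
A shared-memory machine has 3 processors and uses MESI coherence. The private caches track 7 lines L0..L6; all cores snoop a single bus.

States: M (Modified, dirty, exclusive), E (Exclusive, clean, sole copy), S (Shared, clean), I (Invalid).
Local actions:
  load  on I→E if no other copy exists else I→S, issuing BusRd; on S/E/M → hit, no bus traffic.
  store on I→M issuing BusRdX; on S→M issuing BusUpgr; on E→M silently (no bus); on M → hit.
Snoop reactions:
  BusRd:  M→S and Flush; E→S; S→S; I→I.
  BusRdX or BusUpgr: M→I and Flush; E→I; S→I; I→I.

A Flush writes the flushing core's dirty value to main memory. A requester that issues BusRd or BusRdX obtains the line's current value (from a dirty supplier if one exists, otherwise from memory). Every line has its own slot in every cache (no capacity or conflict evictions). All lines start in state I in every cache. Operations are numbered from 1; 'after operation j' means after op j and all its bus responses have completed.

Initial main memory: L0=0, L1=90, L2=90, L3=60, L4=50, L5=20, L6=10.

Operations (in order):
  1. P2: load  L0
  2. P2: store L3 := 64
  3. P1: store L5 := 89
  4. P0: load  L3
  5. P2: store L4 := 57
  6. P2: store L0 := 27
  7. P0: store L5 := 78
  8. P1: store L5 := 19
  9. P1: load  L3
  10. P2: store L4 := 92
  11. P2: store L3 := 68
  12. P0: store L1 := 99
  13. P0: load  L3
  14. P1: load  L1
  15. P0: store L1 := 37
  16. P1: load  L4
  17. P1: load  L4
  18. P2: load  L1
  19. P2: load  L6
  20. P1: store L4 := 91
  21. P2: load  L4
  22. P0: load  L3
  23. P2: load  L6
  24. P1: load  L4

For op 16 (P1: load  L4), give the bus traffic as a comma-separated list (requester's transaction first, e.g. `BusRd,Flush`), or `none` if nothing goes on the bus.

bus = BusRd,Flush

  op1 P2: load  L0 → I/I/E on L0; bus BusRd; mem=0
  op2 P2: store L3 := 64 → I/I/M on L3; bus BusRdX; mem=60
  op3 P1: store L5 := 89 → I/M/I on L5; bus BusRdX; mem=20
  op4 P0: load  L3 → S/I/S on L3; bus BusRd Flush; mem=64
  op5 P2: store L4 := 57 → I/I/M on L4; bus BusRdX; mem=50
  op6 P2: store L0 := 27 → I/I/M on L0; bus (none); mem=0
  op7 P0: store L5 := 78 → M/I/I on L5; bus BusRdX Flush; mem=89
  op8 P1: store L5 := 19 → I/M/I on L5; bus BusRdX Flush; mem=78
  op9 P1: load  L3 → S/S/S on L3; bus BusRd; mem=64
  op10 P2: store L4 := 92 → I/I/M on L4; bus (none); mem=50
  op11 P2: store L3 := 68 → I/I/M on L3; bus BusUpgr; mem=64
  op12 P0: store L1 := 99 → M/I/I on L1; bus BusRdX; mem=90
  op13 P0: load  L3 → S/I/S on L3; bus BusRd Flush; mem=68
  op14 P1: load  L1 → S/S/I on L1; bus BusRd Flush; mem=99
  op15 P0: store L1 := 37 → M/I/I on L1; bus BusUpgr; mem=99
  op16 P1: load  L4 → I/S/S on L4; bus BusRd Flush; mem=92
  op17 P1: load  L4 → I/S/S on L4; bus (none); mem=92
  op18 P2: load  L1 → S/I/S on L1; bus BusRd Flush; mem=37
  op19 P2: load  L6 → I/I/E on L6; bus BusRd; mem=10
  op20 P1: store L4 := 91 → I/M/I on L4; bus BusUpgr; mem=92
  op21 P2: load  L4 → I/S/S on L4; bus BusRd Flush; mem=91
  op22 P0: load  L3 → S/I/S on L3; bus (none); mem=68
  op23 P2: load  L6 → I/I/E on L6; bus (none); mem=10
  op24 P1: load  L4 → I/S/S on L4; bus (none); mem=91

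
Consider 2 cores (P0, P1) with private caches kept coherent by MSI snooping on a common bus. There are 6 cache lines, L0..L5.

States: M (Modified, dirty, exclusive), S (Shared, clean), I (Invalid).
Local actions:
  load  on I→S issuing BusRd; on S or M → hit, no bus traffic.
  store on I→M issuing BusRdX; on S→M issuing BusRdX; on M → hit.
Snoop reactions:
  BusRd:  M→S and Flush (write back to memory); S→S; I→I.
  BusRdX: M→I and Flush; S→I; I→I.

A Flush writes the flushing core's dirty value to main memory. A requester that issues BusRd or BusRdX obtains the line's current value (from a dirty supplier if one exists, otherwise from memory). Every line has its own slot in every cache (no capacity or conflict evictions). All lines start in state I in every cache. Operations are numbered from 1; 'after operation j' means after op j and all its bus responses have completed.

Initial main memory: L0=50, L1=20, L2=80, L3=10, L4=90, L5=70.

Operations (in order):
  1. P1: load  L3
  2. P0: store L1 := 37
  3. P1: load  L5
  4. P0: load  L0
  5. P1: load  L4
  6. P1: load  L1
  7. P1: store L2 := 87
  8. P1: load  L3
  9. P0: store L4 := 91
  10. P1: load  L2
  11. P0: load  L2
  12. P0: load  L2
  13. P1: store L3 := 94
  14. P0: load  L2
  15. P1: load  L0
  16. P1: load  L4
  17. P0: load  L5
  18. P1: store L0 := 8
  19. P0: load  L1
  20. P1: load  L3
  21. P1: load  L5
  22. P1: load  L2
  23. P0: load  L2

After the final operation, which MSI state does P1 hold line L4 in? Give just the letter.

state = S

step 1: P1: load  L3  ⟶  IS  (L3)  txn=BusRd  M[L3]=10
step 2: P0: store L1 := 37  ⟶  MI  (L1)  txn=BusRdX  M[L1]=20
step 3: P1: load  L5  ⟶  IS  (L5)  txn=BusRd  M[L5]=70
step 4: P0: load  L0  ⟶  SI  (L0)  txn=BusRd  M[L0]=50
step 5: P1: load  L4  ⟶  IS  (L4)  txn=BusRd  M[L4]=90
step 6: P1: load  L1  ⟶  SS  (L1)  txn=BusRd+Flush  M[L1]=37
step 7: P1: store L2 := 87  ⟶  IM  (L2)  txn=BusRdX  M[L2]=80
step 8: P1: load  L3  ⟶  IS  (L3)  txn=∅  M[L3]=10
step 9: P0: store L4 := 91  ⟶  MI  (L4)  txn=BusRdX  M[L4]=90
step 10: P1: load  L2  ⟶  IM  (L2)  txn=∅  M[L2]=80
step 11: P0: load  L2  ⟶  SS  (L2)  txn=BusRd+Flush  M[L2]=87
step 12: P0: load  L2  ⟶  SS  (L2)  txn=∅  M[L2]=87
step 13: P1: store L3 := 94  ⟶  IM  (L3)  txn=BusRdX  M[L3]=10
step 14: P0: load  L2  ⟶  SS  (L2)  txn=∅  M[L2]=87
step 15: P1: load  L0  ⟶  SS  (L0)  txn=BusRd  M[L0]=50
step 16: P1: load  L4  ⟶  SS  (L4)  txn=BusRd+Flush  M[L4]=91
step 17: P0: load  L5  ⟶  SS  (L5)  txn=BusRd  M[L5]=70
step 18: P1: store L0 := 8  ⟶  IM  (L0)  txn=BusRdX  M[L0]=50
step 19: P0: load  L1  ⟶  SS  (L1)  txn=∅  M[L1]=37
step 20: P1: load  L3  ⟶  IM  (L3)  txn=∅  M[L3]=10
step 21: P1: load  L5  ⟶  SS  (L5)  txn=∅  M[L5]=70
step 22: P1: load  L2  ⟶  SS  (L2)  txn=∅  M[L2]=87
step 23: P0: load  L2  ⟶  SS  (L2)  txn=∅  M[L2]=87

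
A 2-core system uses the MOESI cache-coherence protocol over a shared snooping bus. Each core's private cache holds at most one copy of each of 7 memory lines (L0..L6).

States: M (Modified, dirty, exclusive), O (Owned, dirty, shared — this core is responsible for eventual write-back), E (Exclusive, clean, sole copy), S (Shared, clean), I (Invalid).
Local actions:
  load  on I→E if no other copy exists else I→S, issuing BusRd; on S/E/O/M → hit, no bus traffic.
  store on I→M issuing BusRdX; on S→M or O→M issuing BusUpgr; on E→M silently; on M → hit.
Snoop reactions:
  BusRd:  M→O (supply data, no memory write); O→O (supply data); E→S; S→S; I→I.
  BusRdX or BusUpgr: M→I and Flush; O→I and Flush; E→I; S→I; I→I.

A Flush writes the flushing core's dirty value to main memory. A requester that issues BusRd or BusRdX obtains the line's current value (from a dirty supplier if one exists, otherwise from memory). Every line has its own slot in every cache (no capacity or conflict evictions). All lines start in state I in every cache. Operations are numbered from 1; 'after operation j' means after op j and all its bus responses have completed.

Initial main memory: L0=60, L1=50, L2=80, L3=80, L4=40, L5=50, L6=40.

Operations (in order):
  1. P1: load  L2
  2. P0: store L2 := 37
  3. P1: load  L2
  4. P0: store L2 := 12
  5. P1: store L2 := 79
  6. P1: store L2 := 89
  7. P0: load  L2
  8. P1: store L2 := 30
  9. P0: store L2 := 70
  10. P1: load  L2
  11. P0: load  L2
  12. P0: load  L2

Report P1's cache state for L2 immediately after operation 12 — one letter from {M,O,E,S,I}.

state = S

1. P1: load  L2  bus=[BusRd]  L2: P0=I P1=E  mem[L2]=80
2. P0: store L2 := 37  bus=[BusRdX]  L2: P0=M P1=I  mem[L2]=80
3. P1: load  L2  bus=[BusRd]  L2: P0=O P1=S  mem[L2]=80
4. P0: store L2 := 12  bus=[BusUpgr]  L2: P0=M P1=I  mem[L2]=80
5. P1: store L2 := 79  bus=[BusRdX,Flush]  L2: P0=I P1=M  mem[L2]=12
6. P1: store L2 := 89  bus=[-]  L2: P0=I P1=M  mem[L2]=12
7. P0: load  L2  bus=[BusRd]  L2: P0=S P1=O  mem[L2]=12
8. P1: store L2 := 30  bus=[BusUpgr]  L2: P0=I P1=M  mem[L2]=12
9. P0: store L2 := 70  bus=[BusRdX,Flush]  L2: P0=M P1=I  mem[L2]=30
10. P1: load  L2  bus=[BusRd]  L2: P0=O P1=S  mem[L2]=30
11. P0: load  L2  bus=[-]  L2: P0=O P1=S  mem[L2]=30
12. P0: load  L2  bus=[-]  L2: P0=O P1=S  mem[L2]=30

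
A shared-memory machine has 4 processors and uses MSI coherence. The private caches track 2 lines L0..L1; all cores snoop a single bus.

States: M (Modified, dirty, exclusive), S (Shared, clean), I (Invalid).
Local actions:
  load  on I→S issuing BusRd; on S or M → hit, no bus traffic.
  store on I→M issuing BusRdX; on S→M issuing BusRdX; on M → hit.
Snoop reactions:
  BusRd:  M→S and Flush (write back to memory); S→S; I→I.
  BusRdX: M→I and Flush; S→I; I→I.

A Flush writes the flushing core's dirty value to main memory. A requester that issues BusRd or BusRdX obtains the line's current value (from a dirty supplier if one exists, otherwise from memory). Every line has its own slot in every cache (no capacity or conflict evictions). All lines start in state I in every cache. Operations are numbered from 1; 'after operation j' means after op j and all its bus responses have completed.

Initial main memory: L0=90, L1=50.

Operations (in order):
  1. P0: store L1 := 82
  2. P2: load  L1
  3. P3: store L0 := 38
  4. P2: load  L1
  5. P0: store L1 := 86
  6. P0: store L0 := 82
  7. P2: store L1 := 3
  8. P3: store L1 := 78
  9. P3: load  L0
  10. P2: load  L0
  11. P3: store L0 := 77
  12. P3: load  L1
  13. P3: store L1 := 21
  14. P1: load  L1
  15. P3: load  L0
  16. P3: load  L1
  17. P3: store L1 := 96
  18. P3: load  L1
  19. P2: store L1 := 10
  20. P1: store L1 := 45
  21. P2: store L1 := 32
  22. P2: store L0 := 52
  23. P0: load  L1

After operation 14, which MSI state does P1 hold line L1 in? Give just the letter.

[1] P0: store L1 := 82 | P0:M(82), P1:I, P2:I, P3:I | bus: BusRdX
[2] P2: load  L1 | P0:S(82), P1:I, P2:S(82), P3:I | bus: BusRd,Flush
[3] P3: store L0 := 38 | P0:I, P1:I, P2:I, P3:M(38) | bus: BusRdX
[4] P2: load  L1 | P0:S(82), P1:I, P2:S(82), P3:I | bus: none
[5] P0: store L1 := 86 | P0:M(86), P1:I, P2:I, P3:I | bus: BusRdX
[6] P0: store L0 := 82 | P0:M(82), P1:I, P2:I, P3:I | bus: BusRdX,Flush
[7] P2: store L1 := 3 | P0:I, P1:I, P2:M(3), P3:I | bus: BusRdX,Flush
[8] P3: store L1 := 78 | P0:I, P1:I, P2:I, P3:M(78) | bus: BusRdX,Flush
[9] P3: load  L0 | P0:S(82), P1:I, P2:I, P3:S(82) | bus: BusRd,Flush
[10] P2: load  L0 | P0:S(82), P1:I, P2:S(82), P3:S(82) | bus: BusRd
[11] P3: store L0 := 77 | P0:I, P1:I, P2:I, P3:M(77) | bus: BusRdX
[12] P3: load  L1 | P0:I, P1:I, P2:I, P3:M(78) | bus: none
[13] P3: store L1 := 21 | P0:I, P1:I, P2:I, P3:M(21) | bus: none
[14] P1: load  L1 | P0:I, P1:S(21), P2:I, P3:S(21) | bus: BusRd,Flush
[15] P3: load  L0 | P0:I, P1:I, P2:I, P3:M(77) | bus: none
[16] P3: load  L1 | P0:I, P1:S(21), P2:I, P3:S(21) | bus: none
[17] P3: store L1 := 96 | P0:I, P1:I, P2:I, P3:M(96) | bus: BusRdX
[18] P3: load  L1 | P0:I, P1:I, P2:I, P3:M(96) | bus: none
[19] P2: store L1 := 10 | P0:I, P1:I, P2:M(10), P3:I | bus: BusRdX,Flush
[20] P1: store L1 := 45 | P0:I, P1:M(45), P2:I, P3:I | bus: BusRdX,Flush
[21] P2: store L1 := 32 | P0:I, P1:I, P2:M(32), P3:I | bus: BusRdX,Flush
[22] P2: store L0 := 52 | P0:I, P1:I, P2:M(52), P3:I | bus: BusRdX,Flush
[23] P0: load  L1 | P0:S(32), P1:I, P2:S(32), P3:I | bus: BusRd,Flush

state = S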